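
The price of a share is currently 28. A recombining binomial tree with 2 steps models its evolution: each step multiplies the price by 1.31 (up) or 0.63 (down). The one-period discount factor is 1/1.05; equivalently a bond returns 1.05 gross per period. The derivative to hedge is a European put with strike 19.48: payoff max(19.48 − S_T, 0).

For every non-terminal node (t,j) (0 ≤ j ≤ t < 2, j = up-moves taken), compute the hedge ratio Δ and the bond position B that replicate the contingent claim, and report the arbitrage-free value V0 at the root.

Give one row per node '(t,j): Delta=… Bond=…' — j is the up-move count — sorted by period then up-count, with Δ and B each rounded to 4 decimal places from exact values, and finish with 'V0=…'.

(0,0): Delta=-0.1600 Bond=5.5899
(1,0): Delta=-0.6975 Bond=15.3509
(1,1): Delta=0.0000 Bond=0.0000
V0=1.1095

The replicating-portfolio and risk-neutral prices coincide; use p* = (1.05−0.63)/(1.31−0.63) = 0.6176 for the latter.
Payoff layer (t=2): V(2,0)=8.3668, V(2,1)=0.0000, V(2,2)=0.0000
  t=1,j=0: stock 17.6400 → up 23.1084 (V=0.0000), down 11.1132 (V=8.3668). Price 3.0467; hedge Δ=-0.6975, bond B=15.3509.
  t=1,j=1: stock 36.6800 → up 48.0508 (V=0.0000), down 23.1084 (V=0.0000). Price 0.0000; hedge Δ=0.0000, bond B=0.0000.
  t=0,j=0: stock 28.0000 → up 36.6800 (V=0.0000), down 17.6400 (V=3.0467). Price 1.1095; hedge Δ=-0.1600, bond B=5.5899.
Root portfolio cost Δ·28+B reproduces V0=1.1095.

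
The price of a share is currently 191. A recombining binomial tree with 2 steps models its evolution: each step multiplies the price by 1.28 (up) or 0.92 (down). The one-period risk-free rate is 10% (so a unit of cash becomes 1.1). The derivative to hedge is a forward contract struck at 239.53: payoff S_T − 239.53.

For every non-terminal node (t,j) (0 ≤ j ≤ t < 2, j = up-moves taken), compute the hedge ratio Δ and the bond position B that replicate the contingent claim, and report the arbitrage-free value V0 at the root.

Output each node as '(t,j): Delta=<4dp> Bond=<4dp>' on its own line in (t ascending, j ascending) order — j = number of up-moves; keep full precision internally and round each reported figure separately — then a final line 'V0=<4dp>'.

Risk-neutral probability p* = (R−d)/(u−d) = (1.1−0.92)/(1.28−0.92) = 0.5000.
Payoff layer (t=2): V(2,0)=-77.8676, V(2,1)=-14.6084, V(2,2)=73.4044
(1,0): S=175.7200. Δ = (V_up−V_dn)/(S_up−S_dn) = (-14.6084−-77.8676)/(224.9216−161.6624) = 1.0000. V = [p*·-14.6084 + (1−p*)·-77.8676]/1.1 = -42.0345. B = V − Δ·S = -217.7545.
(1,1): S=244.4800. Δ = (V_up−V_dn)/(S_up−S_dn) = (73.4044−-14.6084)/(312.9344−224.9216) = 1.0000. V = [p*·73.4044 + (1−p*)·-14.6084]/1.1 = 26.7255. B = V − Δ·S = -217.7545.
(0,0): S=191.0000. Δ = (V_up−V_dn)/(S_up−S_dn) = (26.7255−-42.0345)/(244.4800−175.7200) = 1.0000. V = [p*·26.7255 + (1−p*)·-42.0345]/1.1 = -6.9587. B = V − Δ·S = -197.9587.
Root portfolio cost Δ·191+B reproduces V0=-6.9587.

(0,0): Delta=1.0000 Bond=-197.9587
(1,0): Delta=1.0000 Bond=-217.7545
(1,1): Delta=1.0000 Bond=-217.7545
V0=-6.9587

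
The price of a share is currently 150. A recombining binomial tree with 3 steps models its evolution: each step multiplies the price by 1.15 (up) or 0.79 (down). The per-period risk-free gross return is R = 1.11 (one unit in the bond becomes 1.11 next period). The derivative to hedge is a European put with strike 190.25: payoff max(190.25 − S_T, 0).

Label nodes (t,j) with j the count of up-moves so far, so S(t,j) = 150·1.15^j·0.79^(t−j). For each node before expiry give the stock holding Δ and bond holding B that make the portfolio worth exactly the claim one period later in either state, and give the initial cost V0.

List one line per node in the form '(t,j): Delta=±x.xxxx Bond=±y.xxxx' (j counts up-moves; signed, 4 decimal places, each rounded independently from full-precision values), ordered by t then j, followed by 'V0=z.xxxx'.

Risk-neutral probability p* = (R−d)/(u−d) = (1.11−0.79)/(1.15−0.79) = 0.8889.
At expiry t=3: V(3,0)=116.2941, V(3,1)=82.5927, V(3,2)=33.5338, V(3,3)=0.0000
(2,0): S=93.6150. Δ = (V_up−V_dn)/(S_up−S_dn) = (82.5927−116.2941)/(107.6573−73.9559) = -1.0000. V = [p*·82.5927 + (1−p*)·116.2941]/1.11 = 77.7814. B = V − Δ·S = 171.3964.
(2,1): S=136.2750. Δ = (V_up−V_dn)/(S_up−S_dn) = (33.5338−82.5927)/(156.7163−107.6573) = -1.0000. V = [p*·33.5338 + (1−p*)·82.5927]/1.11 = 35.1214. B = V − Δ·S = 171.3964.
(2,2): S=198.3750. Δ = (V_up−V_dn)/(S_up−S_dn) = (0.0000−33.5338)/(228.1312−156.7162) = -0.4696. V = [p*·0.0000 + (1−p*)·33.5338]/1.11 = 3.3567. B = V − Δ·S = 96.5060.
(1,0): S=118.5000. Δ = (V_up−V_dn)/(S_up−S_dn) = (35.1214−77.7814)/(136.2750−93.6150) = -1.0000. V = [p*·35.1214 + (1−p*)·77.7814]/1.11 = 35.9112. B = V − Δ·S = 154.4112.
(1,1): S=172.5000. Δ = (V_up−V_dn)/(S_up−S_dn) = (3.3567−35.1214)/(198.3750−136.2750) = -0.5115. V = [p*·3.3567 + (1−p*)·35.1214]/1.11 = 6.2037. B = V − Δ·S = 94.4389.
(0,0): S=150.0000. Δ = (V_up−V_dn)/(S_up−S_dn) = (6.2037−35.9112)/(172.5000−118.5000) = -0.5501. V = [p*·6.2037 + (1−p*)·35.9112]/1.11 = 8.5627. B = V − Δ·S = 91.0833.
Each (Δ,B) replicates both successor values, so the strategy is self-financing and V0 is arbitrage-free.

(0,0): Delta=-0.5501 Bond=91.0833
(1,0): Delta=-1.0000 Bond=154.4112
(1,1): Delta=-0.5115 Bond=94.4389
(2,0): Delta=-1.0000 Bond=171.3964
(2,1): Delta=-1.0000 Bond=171.3964
(2,2): Delta=-0.4696 Bond=96.5060
V0=8.5627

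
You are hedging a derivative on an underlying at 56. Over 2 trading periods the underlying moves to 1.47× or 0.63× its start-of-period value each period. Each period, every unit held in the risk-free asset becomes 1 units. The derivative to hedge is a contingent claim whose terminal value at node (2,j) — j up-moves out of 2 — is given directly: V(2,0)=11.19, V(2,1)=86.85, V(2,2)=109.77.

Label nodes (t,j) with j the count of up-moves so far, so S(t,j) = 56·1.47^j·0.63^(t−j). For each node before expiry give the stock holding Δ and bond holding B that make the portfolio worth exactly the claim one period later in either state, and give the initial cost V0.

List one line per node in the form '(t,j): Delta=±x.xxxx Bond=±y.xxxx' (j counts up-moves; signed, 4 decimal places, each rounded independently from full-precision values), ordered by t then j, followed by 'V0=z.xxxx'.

Since d<R<u, set p* = (R−d)/(u−d) = 0.4405; price each node as the discounted p*-expectation of its children.
At expiry t=2: V(2,0)=11.1900, V(2,1)=86.8500, V(2,2)=109.7700
(1,0): S=35.2800. Δ = (V_up−V_dn)/(S_up−S_dn) = (86.8500−11.1900)/(51.8616−22.2264) = 2.5530. V = [p*·86.8500 + (1−p*)·11.1900]/1 = 44.5164. B = V − Δ·S = -45.5550.
(1,1): S=82.3200. Δ = (V_up−V_dn)/(S_up−S_dn) = (109.7700−86.8500)/(121.0104−51.8616) = 0.3315. V = [p*·109.7700 + (1−p*)·86.8500]/1 = 96.9457. B = V − Δ·S = 69.6600.
(0,0): S=56.0000. Δ = (V_up−V_dn)/(S_up−S_dn) = (96.9457−44.5164)/(82.3200−35.2800) = 1.1146. V = [p*·96.9457 + (1−p*)·44.5164]/1 = 67.6103. B = V − Δ·S = 5.1945.
Root portfolio cost Δ·56+B reproduces V0=67.6103.

(0,0): Delta=1.1146 Bond=5.1945
(1,0): Delta=2.5530 Bond=-45.5550
(1,1): Delta=0.3315 Bond=69.6600
V0=67.6103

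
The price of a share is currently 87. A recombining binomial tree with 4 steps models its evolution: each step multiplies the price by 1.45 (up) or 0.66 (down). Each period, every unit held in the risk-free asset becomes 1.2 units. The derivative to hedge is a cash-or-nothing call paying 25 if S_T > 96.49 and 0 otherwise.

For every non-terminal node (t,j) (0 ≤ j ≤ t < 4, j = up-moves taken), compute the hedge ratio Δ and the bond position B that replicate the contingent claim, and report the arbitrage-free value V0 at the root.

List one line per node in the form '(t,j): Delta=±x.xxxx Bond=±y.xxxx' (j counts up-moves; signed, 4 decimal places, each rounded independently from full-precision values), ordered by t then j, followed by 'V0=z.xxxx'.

No-arbitrage ⇒ martingale measure with p* = (R−d)/(u−d) = 0.6835.
Terminal payoffs: V(4,0)=0.0000, V(4,1)=0.0000, V(4,2)=0.0000, V(4,3)=25.0000, V(4,4)=25.0000
(3,0): S=25.0122. Δ = (V_up−V_dn)/(S_up−S_dn) = (0.0000−0.0000)/(36.2676−16.5080) = 0.0000. V = [p*·0.0000 + (1−p*)·0.0000]/1.2 = 0.0000. B = V − Δ·S = 0.0000.
(3,1): S=54.9509. Δ = (V_up−V_dn)/(S_up−S_dn) = (0.0000−0.0000)/(79.6789−36.2676) = 0.0000. V = [p*·0.0000 + (1−p*)·0.0000]/1.2 = 0.0000. B = V − Δ·S = 0.0000.
(3,2): S=120.7255. Δ = (V_up−V_dn)/(S_up−S_dn) = (25.0000−0.0000)/(175.0520−79.6789) = 0.2621. V = [p*·25.0000 + (1−p*)·0.0000]/1.2 = 14.2405. B = V − Δ·S = -17.4051.
(3,3): S=265.2304. Δ = (V_up−V_dn)/(S_up−S_dn) = (25.0000−25.0000)/(384.5840−175.0520) = 0.0000. V = [p*·25.0000 + (1−p*)·25.0000]/1.2 = 20.8333. B = V − Δ·S = 20.8333.
(2,0): S=37.8972. Δ = (V_up−V_dn)/(S_up−S_dn) = (0.0000−0.0000)/(54.9509−25.0122) = 0.0000. V = [p*·0.0000 + (1−p*)·0.0000]/1.2 = 0.0000. B = V − Δ·S = 0.0000.
(2,1): S=83.2590. Δ = (V_up−V_dn)/(S_up−S_dn) = (14.2405−0.0000)/(120.7255−54.9509) = 0.2165. V = [p*·14.2405 + (1−p*)·0.0000]/1.2 = 8.1117. B = V − Δ·S = -9.9143.
(2,2): S=182.9175. Δ = (V_up−V_dn)/(S_up−S_dn) = (20.8333−14.2405)/(265.2304−120.7255) = 0.0456. V = [p*·20.8333 + (1−p*)·14.2405]/1.2 = 15.6225. B = V − Δ·S = 7.2771.
(1,0): S=57.4200. Δ = (V_up−V_dn)/(S_up−S_dn) = (8.1117−0.0000)/(83.2590−37.8972) = 0.1788. V = [p*·8.1117 + (1−p*)·0.0000]/1.2 = 4.6206. B = V − Δ·S = -5.6474.
(1,1): S=126.1500. Δ = (V_up−V_dn)/(S_up−S_dn) = (15.6225−8.1117)/(182.9175−83.2590) = 0.0754. V = [p*·15.6225 + (1−p*)·8.1117]/1.2 = 11.0380. B = V − Δ·S = 1.5307.
(0,0): S=87.0000. Δ = (V_up−V_dn)/(S_up−S_dn) = (11.0380−4.6206)/(126.1500−57.4200) = 0.0934. V = [p*·11.0380 + (1−p*)·4.6206]/1.2 = 7.5060. B = V − Δ·S = -0.6174.
The time-0 hedge costs 7.5060, which is the no-arbitrage price.

(0,0): Delta=0.0934 Bond=-0.6174
(1,0): Delta=0.1788 Bond=-5.6474
(1,1): Delta=0.0754 Bond=1.5307
(2,0): Delta=0.0000 Bond=0.0000
(2,1): Delta=0.2165 Bond=-9.9143
(2,2): Delta=0.0456 Bond=7.2771
(3,0): Delta=0.0000 Bond=0.0000
(3,1): Delta=0.0000 Bond=0.0000
(3,2): Delta=0.2621 Bond=-17.4051
(3,3): Delta=0.0000 Bond=20.8333
V0=7.5060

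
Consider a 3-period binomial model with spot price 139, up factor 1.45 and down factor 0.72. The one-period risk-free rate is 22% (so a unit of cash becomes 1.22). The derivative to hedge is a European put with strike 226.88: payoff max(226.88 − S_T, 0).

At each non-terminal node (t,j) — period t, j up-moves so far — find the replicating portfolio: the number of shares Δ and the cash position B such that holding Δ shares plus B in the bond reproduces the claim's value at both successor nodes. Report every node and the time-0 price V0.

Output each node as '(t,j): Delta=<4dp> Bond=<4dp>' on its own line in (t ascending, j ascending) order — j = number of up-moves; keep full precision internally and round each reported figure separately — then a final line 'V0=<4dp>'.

(0,0): Delta=-0.3884 Bond=74.7768
(1,0): Delta=-1.0000 Bond=152.4321
(1,1): Delta=-0.2488 Bond=63.0736
(2,0): Delta=-1.0000 Bond=185.9672
(2,1): Delta=-1.0000 Bond=185.9672
(2,2): Delta=-0.0772 Bond=26.8017
V0=20.7830

Under the risk-neutral measure, an up-move has probability p* = (R−d)/(u−d) = 0.6849 and values discount at R = 1.22.
Terminal values V(3,·): V(3,0)=174.9985, V(3,1)=122.3965, V(3,2)=16.4618, V(3,3)=0.0000
Node (2,0) S=72.0576: V=(p*·122.3965+(1−p*)·174.9985)/1.22=113.9096; Δ=(122.3965−174.9985)/(104.4835−51.8815)=-1.0000; B=V−Δ·S=185.9672
Node (2,1) S=145.1160: V=(p*·16.4618+(1−p*)·122.3965)/1.22=40.8512; Δ=(16.4618−122.3965)/(210.4182−104.4835)=-1.0000; B=V−Δ·S=185.9672
Node (2,2) S=292.2475: V=(p*·0.0000+(1−p*)·16.4618)/1.22=4.2513; Δ=(0.0000−16.4618)/(423.7589−210.4182)=-0.0772; B=V−Δ·S=26.8017
Node (1,0) S=100.0800: V=(p*·40.8512+(1−p*)·113.9096)/1.22=52.3521; Δ=(40.8512−113.9096)/(145.1160−72.0576)=-1.0000; B=V−Δ·S=152.4321
Node (1,1) S=201.5500: V=(p*·4.2513+(1−p*)·40.8512)/1.22=12.9367; Δ=(4.2513−40.8512)/(292.2475−145.1160)=-0.2488; B=V−Δ·S=63.0736
Node (0,0) S=139.0000: V=(p*·12.9367+(1−p*)·52.3521)/1.22=20.7830; Δ=(12.9367−52.3521)/(201.5500−100.0800)=-0.3884; B=V−Δ·S=74.7768
Each (Δ,B) replicates both successor values, so the strategy is self-financing and V0 is arbitrage-free.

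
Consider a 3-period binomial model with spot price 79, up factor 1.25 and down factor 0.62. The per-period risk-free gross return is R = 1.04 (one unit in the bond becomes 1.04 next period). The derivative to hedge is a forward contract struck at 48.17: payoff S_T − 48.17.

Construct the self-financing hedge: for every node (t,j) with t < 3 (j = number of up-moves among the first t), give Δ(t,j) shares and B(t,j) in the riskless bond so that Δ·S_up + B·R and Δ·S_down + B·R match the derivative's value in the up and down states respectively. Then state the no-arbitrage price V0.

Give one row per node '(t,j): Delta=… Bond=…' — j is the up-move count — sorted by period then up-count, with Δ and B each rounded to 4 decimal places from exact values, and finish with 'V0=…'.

(0,0): Delta=1.0000 Bond=-42.8230
(1,0): Delta=1.0000 Bond=-44.5359
(1,1): Delta=1.0000 Bond=-44.5359
(2,0): Delta=1.0000 Bond=-46.3173
(2,1): Delta=1.0000 Bond=-46.3173
(2,2): Delta=1.0000 Bond=-46.3173
V0=36.1770

Risk-neutral probability p* = (R−d)/(u−d) = (1.04−0.62)/(1.25−0.62) = 0.6667.
Payoff layer (t=3): V(3,0)=-29.3421, V(3,1)=-10.2105, V(3,2)=28.3612, V(3,3)=106.1269
  t=2,j=0: stock 30.3676 → up 37.9595 (V=-10.2105), down 18.8279 (V=-29.3421). Price -15.9497; hedge Δ=1.0000, bond B=-46.3173.
  t=2,j=1: stock 61.2250 → up 76.5312 (V=28.3612), down 37.9595 (V=-10.2105). Price 14.9077; hedge Δ=1.0000, bond B=-46.3173.
  t=2,j=2: stock 123.4375 → up 154.2969 (V=106.1269), down 76.5312 (V=28.3612). Price 77.1202; hedge Δ=1.0000, bond B=-46.3173.
  t=1,j=0: stock 48.9800 → up 61.2250 (V=14.9077), down 30.3676 (V=-15.9497). Price 4.4441; hedge Δ=1.0000, bond B=-44.5359.
  t=1,j=1: stock 98.7500 → up 123.4375 (V=77.1202), down 61.2250 (V=14.9077). Price 54.2141; hedge Δ=1.0000, bond B=-44.5359.
  t=0,j=0: stock 79.0000 → up 98.7500 (V=54.2141), down 48.9800 (V=4.4441). Price 36.1770; hedge Δ=1.0000, bond B=-42.8230.
Check: Δ(0,0)·S0 + B(0,0) = 36.1770 = V0.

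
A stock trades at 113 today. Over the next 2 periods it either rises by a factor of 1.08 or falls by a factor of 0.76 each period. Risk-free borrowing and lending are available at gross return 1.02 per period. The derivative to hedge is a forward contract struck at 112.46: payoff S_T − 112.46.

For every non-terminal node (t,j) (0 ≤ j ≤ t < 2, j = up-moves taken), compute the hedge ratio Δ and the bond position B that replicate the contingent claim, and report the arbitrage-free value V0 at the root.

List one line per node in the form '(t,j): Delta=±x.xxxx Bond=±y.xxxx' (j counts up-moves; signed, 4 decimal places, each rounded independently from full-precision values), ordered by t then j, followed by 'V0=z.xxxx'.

(0,0): Delta=1.0000 Bond=-108.0930
(1,0): Delta=1.0000 Bond=-110.2549
(1,1): Delta=1.0000 Bond=-110.2549
V0=4.9070

The replicating-portfolio and risk-neutral prices coincide; use p* = (1.02−0.76)/(1.08−0.76) = 0.8125 for the latter.
Terminal payoffs: V(2,0)=-47.1912, V(2,1)=-19.7096, V(2,2)=19.3432
  t=1,j=0: stock 85.8800 → up 92.7504 (V=-19.7096), down 65.2688 (V=-47.1912). Price -24.3749; hedge Δ=1.0000, bond B=-110.2549.
  t=1,j=1: stock 122.0400 → up 131.8032 (V=19.3432), down 92.7504 (V=-19.7096). Price 11.7851; hedge Δ=1.0000, bond B=-110.2549.
  t=0,j=0: stock 113.0000 → up 122.0400 (V=11.7851), down 85.8800 (V=-24.3749). Price 4.9070; hedge Δ=1.0000, bond B=-108.0930.
Root portfolio cost Δ·113+B reproduces V0=4.9070.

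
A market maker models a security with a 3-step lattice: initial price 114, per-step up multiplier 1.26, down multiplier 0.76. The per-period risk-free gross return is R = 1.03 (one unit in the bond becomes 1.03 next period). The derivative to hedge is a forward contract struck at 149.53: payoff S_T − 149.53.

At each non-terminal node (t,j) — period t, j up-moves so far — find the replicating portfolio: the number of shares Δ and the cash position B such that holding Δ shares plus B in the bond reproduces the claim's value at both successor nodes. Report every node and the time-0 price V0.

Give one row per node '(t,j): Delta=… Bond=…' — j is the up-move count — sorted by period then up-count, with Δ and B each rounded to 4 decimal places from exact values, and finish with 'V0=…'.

(0,0): Delta=1.0000 Bond=-136.8411
(1,0): Delta=1.0000 Bond=-140.9464
(1,1): Delta=1.0000 Bond=-140.9464
(2,0): Delta=1.0000 Bond=-145.1748
(2,1): Delta=1.0000 Bond=-145.1748
(2,2): Delta=1.0000 Bond=-145.1748
V0=-22.8411

The replicating-portfolio and risk-neutral prices coincide; use p* = (1.03−0.76)/(1.26−0.76) = 0.5400 for the latter.
Terminal payoffs: V(3,0)=-99.4867, V(3,1)=-66.5635, V(3,2)=-11.9803, V(3,3)=78.5129
Node (2,0) S=65.8464: V=(p*·-66.5635+(1−p*)·-99.4867)/1.03=-79.3284; Δ=(-66.5635−-99.4867)/(82.9665−50.0433)=1.0000; B=V−Δ·S=-145.1748
Node (2,1) S=109.1664: V=(p*·-11.9803+(1−p*)·-66.5635)/1.03=-36.0084; Δ=(-11.9803−-66.5635)/(137.5497−82.9665)=1.0000; B=V−Δ·S=-145.1748
Node (2,2) S=180.9864: V=(p*·78.5129+(1−p*)·-11.9803)/1.03=35.8116; Δ=(78.5129−-11.9803)/(228.0429−137.5497)=1.0000; B=V−Δ·S=-145.1748
Node (1,0) S=86.6400: V=(p*·-36.0084+(1−p*)·-79.3284)/1.03=-54.3064; Δ=(-36.0084−-79.3284)/(109.1664−65.8464)=1.0000; B=V−Δ·S=-140.9464
Node (1,1) S=143.6400: V=(p*·35.8116+(1−p*)·-36.0084)/1.03=2.6936; Δ=(35.8116−-36.0084)/(180.9864−109.1664)=1.0000; B=V−Δ·S=-140.9464
Node (0,0) S=114.0000: V=(p*·2.6936+(1−p*)·-54.3064)/1.03=-22.8411; Δ=(2.6936−-54.3064)/(143.6400−86.6400)=1.0000; B=V−Δ·S=-136.8411
Each (Δ,B) replicates both successor values, so the strategy is self-financing and V0 is arbitrage-free.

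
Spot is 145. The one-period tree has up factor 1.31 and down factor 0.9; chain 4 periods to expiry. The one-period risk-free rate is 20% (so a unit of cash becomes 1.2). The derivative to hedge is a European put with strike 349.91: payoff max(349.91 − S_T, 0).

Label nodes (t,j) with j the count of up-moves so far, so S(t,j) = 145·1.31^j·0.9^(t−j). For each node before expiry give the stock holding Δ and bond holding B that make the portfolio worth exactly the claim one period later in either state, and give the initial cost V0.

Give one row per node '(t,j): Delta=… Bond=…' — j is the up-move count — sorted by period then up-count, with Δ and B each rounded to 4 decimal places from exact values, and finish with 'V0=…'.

(0,0): Delta=-0.7059 Bond=136.7648
(1,0): Delta=-1.0000 Bond=202.4942
(1,1): Delta=-0.6318 Bond=150.0463
(2,0): Delta=-1.0000 Bond=242.9931
(2,1): Delta=-1.0000 Bond=242.9931
(2,2): Delta=-0.5391 Bond=156.9785
(3,0): Delta=-1.0000 Bond=291.5917
(3,1): Delta=-1.0000 Bond=291.5917
(3,2): Delta=-1.0000 Bond=291.5917
(3,3): Delta=-0.4230 Bond=150.5279
V0=34.4053

Since d<R<u, set p* = (R−d)/(u−d) = 0.7317; price each node as the discounted p*-expectation of its children.
Terminal payoffs: V(4,0)=254.7755, V(4,1)=211.4365, V(4,2)=148.3541, V(4,3)=56.5341, V(4,4)=0.0000
(3,0): S=105.7050. Δ = (V_up−V_dn)/(S_up−S_dn) = (211.4365−254.7755)/(138.4736−95.1345) = -1.0000. V = [p*·211.4365 + (1−p*)·254.7755]/1.2 = 185.8867. B = V − Δ·S = 291.5917.
(3,1): S=153.8595. Δ = (V_up−V_dn)/(S_up−S_dn) = (148.3541−211.4365)/(201.5559−138.4736) = -1.0000. V = [p*·148.3541 + (1−p*)·211.4365]/1.2 = 137.7322. B = V − Δ·S = 291.5917.
(3,2): S=223.9511. Δ = (V_up−V_dn)/(S_up−S_dn) = (56.5341−148.3541)/(293.3759−201.5559) = -1.0000. V = [p*·56.5341 + (1−p*)·148.3541]/1.2 = 67.6406. B = V − Δ·S = 291.5917.
(3,3): S=325.9732. Δ = (V_up−V_dn)/(S_up−S_dn) = (0.0000−56.5341)/(427.0249−293.3759) = -0.4230. V = [p*·0.0000 + (1−p*)·56.5341]/1.2 = 12.6397. B = V − Δ·S = 150.5279.
(2,0): S=117.4500. Δ = (V_up−V_dn)/(S_up−S_dn) = (137.7322−185.8867)/(153.8595−105.7050) = -1.0000. V = [p*·137.7322 + (1−p*)·185.8867]/1.2 = 125.5431. B = V − Δ·S = 242.9931.
(2,1): S=170.9550. Δ = (V_up−V_dn)/(S_up−S_dn) = (67.6406−137.7322)/(223.9511−153.8595) = -1.0000. V = [p*·67.6406 + (1−p*)·137.7322]/1.2 = 72.0381. B = V − Δ·S = 242.9931.
(2,2): S=248.8345. Δ = (V_up−V_dn)/(S_up−S_dn) = (12.6397−67.6406)/(325.9732−223.9511) = -0.5391. V = [p*·12.6397 + (1−p*)·67.6406]/1.2 = 22.8301. B = V − Δ·S = 156.9785.
(1,0): S=130.5000. Δ = (V_up−V_dn)/(S_up−S_dn) = (72.0381−125.5431)/(170.9550−117.4500) = -1.0000. V = [p*·72.0381 + (1−p*)·125.5431]/1.2 = 71.9942. B = V − Δ·S = 202.4942.
(1,1): S=189.9500. Δ = (V_up−V_dn)/(S_up−S_dn) = (22.8301−72.0381)/(248.8345−170.9550) = -0.6318. V = [p*·22.8301 + (1−p*)·72.0381]/1.2 = 30.0268. B = V − Δ·S = 150.0463.
(0,0): S=145.0000. Δ = (V_up−V_dn)/(S_up−S_dn) = (30.0268−71.9942)/(189.9500−130.5000) = -0.7059. V = [p*·30.0268 + (1−p*)·71.9942]/1.2 = 34.4053. B = V − Δ·S = 136.7648.
Check: Δ(0,0)·S0 + B(0,0) = 34.4053 = V0.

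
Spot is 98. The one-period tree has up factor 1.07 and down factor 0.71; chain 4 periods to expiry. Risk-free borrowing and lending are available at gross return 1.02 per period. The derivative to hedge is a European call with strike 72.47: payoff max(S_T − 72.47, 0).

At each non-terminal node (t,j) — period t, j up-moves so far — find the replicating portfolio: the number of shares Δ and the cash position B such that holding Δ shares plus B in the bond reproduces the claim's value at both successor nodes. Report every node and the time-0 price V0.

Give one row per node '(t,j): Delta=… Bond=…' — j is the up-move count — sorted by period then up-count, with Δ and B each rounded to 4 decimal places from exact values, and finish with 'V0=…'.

Risk-neutral probability p* = (R−d)/(u−d) = (1.02−0.71)/(1.07−0.71) = 0.8611.
Terminal payoffs: V(4,0)=0.0000, V(4,1)=0.0000, V(4,2)=0.0000, V(4,3)=12.7685, V(4,4)=55.9880
(3,0): S=35.0753. Δ = (V_up−V_dn)/(S_up−S_dn) = (0.0000−0.0000)/(37.5305−24.9034) = 0.0000. V = [p*·0.0000 + (1−p*)·0.0000]/1.02 = 0.0000. B = V − Δ·S = 0.0000.
(3,1): S=52.8599. Δ = (V_up−V_dn)/(S_up−S_dn) = (0.0000−0.0000)/(56.5601−37.5305) = 0.0000. V = [p*·0.0000 + (1−p*)·0.0000]/1.02 = 0.0000. B = V − Δ·S = 0.0000.
(3,2): S=79.6621. Δ = (V_up−V_dn)/(S_up−S_dn) = (12.7685−0.0000)/(85.2385−56.5601) = 0.4452. V = [p*·12.7685 + (1−p*)·0.0000]/1.02 = 10.7795. B = V − Δ·S = -24.6885.
(3,3): S=120.0542. Δ = (V_up−V_dn)/(S_up−S_dn) = (55.9880−12.7685)/(128.4580−85.2385) = 1.0000. V = [p*·55.9880 + (1−p*)·12.7685]/1.02 = 49.0052. B = V − Δ·S = -71.0490.
(2,0): S=49.4018. Δ = (V_up−V_dn)/(S_up−S_dn) = (0.0000−0.0000)/(52.8599−35.0753) = 0.0000. V = [p*·0.0000 + (1−p*)·0.0000]/1.02 = 0.0000. B = V − Δ·S = 0.0000.
(2,1): S=74.4506. Δ = (V_up−V_dn)/(S_up−S_dn) = (10.7795−0.0000)/(79.6621−52.8599) = 0.4022. V = [p*·10.7795 + (1−p*)·0.0000]/1.02 = 9.1003. B = V − Δ·S = -20.8427.
(2,2): S=112.2002. Δ = (V_up−V_dn)/(S_up−S_dn) = (49.0052−10.7795)/(120.0542−79.6621) = 0.9464. V = [p*·49.0052 + (1−p*)·10.7795]/1.02 = 42.8393. B = V − Δ·S = -63.3432.
(1,0): S=69.5800. Δ = (V_up−V_dn)/(S_up−S_dn) = (9.1003−0.0000)/(74.4506−49.4018) = 0.3633. V = [p*·9.1003 + (1−p*)·0.0000]/1.02 = 7.6827. B = V − Δ·S = -17.5960.
(1,1): S=104.8600. Δ = (V_up−V_dn)/(S_up−S_dn) = (42.8393−9.1003)/(112.2002−74.4506) = 0.8938. V = [p*·42.8393 + (1−p*)·9.1003]/1.02 = 37.4052. B = V − Δ·S = -56.3141.
(0,0): S=98.0000. Δ = (V_up−V_dn)/(S_up−S_dn) = (37.4052−7.6827)/(104.8600−69.5800) = 0.8425. V = [p*·37.4052 + (1−p*)·7.6827]/1.02 = 32.6246. B = V − Δ·S = -49.9378.
The time-0 hedge costs 32.6246, which is the no-arbitrage price.

(0,0): Delta=0.8425 Bond=-49.9378
(1,0): Delta=0.3633 Bond=-17.5960
(1,1): Delta=0.8938 Bond=-56.3141
(2,0): Delta=0.0000 Bond=0.0000
(2,1): Delta=0.4022 Bond=-20.8427
(2,2): Delta=0.9464 Bond=-63.3432
(3,0): Delta=0.0000 Bond=0.0000
(3,1): Delta=0.0000 Bond=0.0000
(3,2): Delta=0.4452 Bond=-24.6885
(3,3): Delta=1.0000 Bond=-71.0490
V0=32.6246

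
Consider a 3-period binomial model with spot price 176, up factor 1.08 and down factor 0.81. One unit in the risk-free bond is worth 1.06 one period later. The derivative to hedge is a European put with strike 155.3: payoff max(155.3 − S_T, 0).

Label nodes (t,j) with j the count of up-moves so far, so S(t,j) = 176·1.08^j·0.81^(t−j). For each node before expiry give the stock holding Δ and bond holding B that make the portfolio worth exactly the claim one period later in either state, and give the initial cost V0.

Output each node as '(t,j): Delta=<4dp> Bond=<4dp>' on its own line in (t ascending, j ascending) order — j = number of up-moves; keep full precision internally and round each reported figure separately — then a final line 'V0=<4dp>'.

Under the risk-neutral measure, an up-move has probability p* = (R−d)/(u−d) = 0.9259 and values discount at R = 1.06.
Terminal payoffs: V(3,0)=61.7664, V(3,1)=30.5885, V(3,2)=0.0000, V(3,3)=0.0000
(2,0): S=115.4736. Δ = (V_up−V_dn)/(S_up−S_dn) = (30.5885−61.7664)/(124.7115−93.5336) = -1.0000. V = [p*·30.5885 + (1−p*)·61.7664]/1.06 = 31.0358. B = V − Δ·S = 146.5094.
(2,1): S=153.9648. Δ = (V_up−V_dn)/(S_up−S_dn) = (0.0000−30.5885)/(166.2820−124.7115) = -0.7358. V = [p*·0.0000 + (1−p*)·30.5885]/1.06 = 2.1376. B = V − Δ·S = 115.4283.
(2,2): S=205.2864. Δ = (V_up−V_dn)/(S_up−S_dn) = (0.0000−0.0000)/(221.7093−166.2820) = 0.0000. V = [p*·0.0000 + (1−p*)·0.0000]/1.06 = 0.0000. B = V − Δ·S = 0.0000.
(1,0): S=142.5600. Δ = (V_up−V_dn)/(S_up−S_dn) = (2.1376−31.0358)/(153.9648−115.4736) = -0.7508. V = [p*·2.1376 + (1−p*)·31.0358]/1.06 = 4.0360. B = V − Δ·S = 111.0667.
(1,1): S=190.0800. Δ = (V_up−V_dn)/(S_up−S_dn) = (0.0000−2.1376)/(205.2864−153.9648) = -0.0417. V = [p*·0.0000 + (1−p*)·2.1376]/1.06 = 0.1494. B = V − Δ·S = 8.0663.
(0,0): S=176.0000. Δ = (V_up−V_dn)/(S_up−S_dn) = (0.1494−4.0360)/(190.0800−142.5600) = -0.0818. V = [p*·0.1494 + (1−p*)·4.0360]/1.06 = 0.4125. B = V − Δ·S = 14.8075.
Check: Δ(0,0)·S0 + B(0,0) = 0.4125 = V0.

(0,0): Delta=-0.0818 Bond=14.8075
(1,0): Delta=-0.7508 Bond=111.0667
(1,1): Delta=-0.0417 Bond=8.0663
(2,0): Delta=-1.0000 Bond=146.5094
(2,1): Delta=-0.7358 Bond=115.4283
(2,2): Delta=0.0000 Bond=0.0000
V0=0.4125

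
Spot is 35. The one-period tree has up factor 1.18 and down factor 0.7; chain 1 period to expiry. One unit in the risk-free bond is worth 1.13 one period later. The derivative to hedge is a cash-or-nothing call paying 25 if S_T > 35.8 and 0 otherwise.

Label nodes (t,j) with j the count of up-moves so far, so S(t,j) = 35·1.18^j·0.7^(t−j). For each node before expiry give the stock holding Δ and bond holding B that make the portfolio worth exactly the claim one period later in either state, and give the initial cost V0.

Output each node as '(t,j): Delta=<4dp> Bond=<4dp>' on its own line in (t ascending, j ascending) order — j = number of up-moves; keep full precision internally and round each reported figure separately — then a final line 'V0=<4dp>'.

(0,0): Delta=1.4881 Bond=-32.2640
V0=19.8193

The replicating-portfolio and risk-neutral prices coincide; use p* = (1.13−0.7)/(1.18−0.7) = 0.8958 for the latter.
At expiry t=1: V(1,0)=0.0000, V(1,1)=25.0000
  t=0,j=0: stock 35.0000 → up 41.3000 (V=25.0000), down 24.5000 (V=0.0000). Price 19.8193; hedge Δ=1.4881, bond B=-32.2640.
Check: Δ(0,0)·S0 + B(0,0) = 19.8193 = V0.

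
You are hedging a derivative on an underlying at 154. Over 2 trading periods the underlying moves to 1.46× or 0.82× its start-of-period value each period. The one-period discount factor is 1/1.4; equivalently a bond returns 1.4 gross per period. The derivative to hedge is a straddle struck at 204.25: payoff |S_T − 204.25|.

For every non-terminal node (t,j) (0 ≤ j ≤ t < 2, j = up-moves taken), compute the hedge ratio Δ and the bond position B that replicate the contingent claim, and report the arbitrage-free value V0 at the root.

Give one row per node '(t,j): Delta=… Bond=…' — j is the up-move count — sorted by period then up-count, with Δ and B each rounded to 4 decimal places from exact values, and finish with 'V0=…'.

(0,0): Delta=0.6290 Bond=-42.7291
(1,0): Delta=-1.0000 Bond=145.8929
(1,1): Delta=0.7237 Bond=-81.1014
V0=54.1411

No-arbitrage ⇒ martingale measure with p* = (R−d)/(u−d) = 0.9062.
At expiry t=2: V(2,0)=100.7004, V(2,1)=19.8812, V(2,2)=124.0164
Node (1,0) S=126.2800: V=(p*·19.8812+(1−p*)·100.7004)/1.4=19.6129; Δ=(19.8812−100.7004)/(184.3688−103.5496)=-1.0000; B=V−Δ·S=145.8929
Node (1,1) S=224.8400: V=(p*·124.0164+(1−p*)·19.8812)/1.4=81.6098; Δ=(124.0164−19.8812)/(328.2664−184.3688)=0.7237; B=V−Δ·S=-81.1014
Node (0,0) S=154.0000: V=(p*·81.6098+(1−p*)·19.6129)/1.4=54.1411; Δ=(81.6098−19.6129)/(224.8400−126.2800)=0.6290; B=V−Δ·S=-42.7291
The time-0 hedge costs 54.1411, which is the no-arbitrage price.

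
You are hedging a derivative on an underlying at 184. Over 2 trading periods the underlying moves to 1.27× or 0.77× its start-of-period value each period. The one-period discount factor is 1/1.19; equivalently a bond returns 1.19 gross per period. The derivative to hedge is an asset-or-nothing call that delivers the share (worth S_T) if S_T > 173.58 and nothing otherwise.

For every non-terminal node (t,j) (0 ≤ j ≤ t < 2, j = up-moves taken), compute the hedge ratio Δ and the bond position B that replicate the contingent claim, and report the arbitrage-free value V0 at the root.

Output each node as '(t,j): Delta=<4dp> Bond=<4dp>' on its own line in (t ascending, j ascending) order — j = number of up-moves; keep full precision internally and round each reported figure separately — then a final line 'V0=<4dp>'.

No-arbitrage ⇒ martingale measure with p* = (R−d)/(u−d) = 0.8400.
Terminal payoffs: V(2,0)=0.0000, V(2,1)=179.9336, V(2,2)=296.7736
(1,0): S=141.6800. Δ = (V_up−V_dn)/(S_up−S_dn) = (179.9336−0.0000)/(179.9336−109.0936) = 2.5400. V = [p*·179.9336 + (1−p*)·0.0000]/1.19 = 127.0120. B = V − Δ·S = -232.8552.
(1,1): S=233.6800. Δ = (V_up−V_dn)/(S_up−S_dn) = (296.7736−179.9336)/(296.7736−179.9336) = 1.0000. V = [p*·296.7736 + (1−p*)·179.9336]/1.19 = 233.6800. B = V − Δ·S = 0.0000.
(0,0): S=184.0000. Δ = (V_up−V_dn)/(S_up−S_dn) = (233.6800−127.0120)/(233.6800−141.6800) = 1.1594. V = [p*·233.6800 + (1−p*)·127.0120]/1.19 = 182.0278. B = V − Δ·S = -31.3083.
The time-0 hedge costs 182.0278, which is the no-arbitrage price.

(0,0): Delta=1.1594 Bond=-31.3083
(1,0): Delta=2.5400 Bond=-232.8552
(1,1): Delta=1.0000 Bond=0.0000
V0=182.0278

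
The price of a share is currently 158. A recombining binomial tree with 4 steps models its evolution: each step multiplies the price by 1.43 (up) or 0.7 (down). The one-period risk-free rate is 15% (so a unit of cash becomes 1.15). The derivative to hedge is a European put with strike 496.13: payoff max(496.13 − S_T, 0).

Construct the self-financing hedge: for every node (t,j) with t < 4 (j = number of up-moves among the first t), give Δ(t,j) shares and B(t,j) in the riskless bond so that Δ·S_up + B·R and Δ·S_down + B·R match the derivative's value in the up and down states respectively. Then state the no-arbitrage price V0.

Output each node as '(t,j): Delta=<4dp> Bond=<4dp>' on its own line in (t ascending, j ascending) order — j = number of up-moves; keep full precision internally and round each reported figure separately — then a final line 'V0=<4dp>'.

Risk-neutral probability p* = (R−d)/(u−d) = (1.15−0.7)/(1.43−0.7) = 0.6164.
Terminal payoffs: V(4,0)=458.1942, V(4,1)=418.6326, V(4,2)=337.8138, V(4,3)=172.7127, V(4,4)=0.0000
(3,0): S=54.1940. Δ = (V_up−V_dn)/(S_up−S_dn) = (418.6326−458.1942)/(77.4974−37.9358) = -1.0000. V = [p*·418.6326 + (1−p*)·458.1942]/1.15 = 377.2234. B = V − Δ·S = 431.4174.
(3,1): S=110.7106. Δ = (V_up−V_dn)/(S_up−S_dn) = (337.8138−418.6326)/(158.3162−77.4974) = -1.0000. V = [p*·337.8138 + (1−p*)·418.6326]/1.15 = 320.7068. B = V − Δ·S = 431.4174.
(3,2): S=226.1659. Δ = (V_up−V_dn)/(S_up−S_dn) = (172.7127−337.8138)/(323.4173−158.3162) = -1.0000. V = [p*·172.7127 + (1−p*)·337.8138]/1.15 = 205.2515. B = V − Δ·S = 431.4174.
(3,3): S=462.0247. Δ = (V_up−V_dn)/(S_up−S_dn) = (0.0000−172.7127)/(660.6953−323.4173) = -0.5121. V = [p*·0.0000 + (1−p*)·172.7127]/1.15 = 57.6052. B = V − Δ·S = 294.1979.
(2,0): S=77.4200. Δ = (V_up−V_dn)/(S_up−S_dn) = (320.7068−377.2234)/(110.7106−54.1940) = -1.0000. V = [p*·320.7068 + (1−p*)·377.2234]/1.15 = 297.7256. B = V − Δ·S = 375.1456.
(2,1): S=158.1580. Δ = (V_up−V_dn)/(S_up−S_dn) = (205.2515−320.7068)/(226.1659−110.7106) = -1.0000. V = [p*·205.2515 + (1−p*)·320.7068]/1.15 = 216.9876. B = V − Δ·S = 375.1456.
(2,2): S=323.0942. Δ = (V_up−V_dn)/(S_up−S_dn) = (57.6052−205.2515)/(462.0247−226.1659) = -0.6260. V = [p*·57.6052 + (1−p*)·205.2515]/1.15 = 99.3362. B = V − Δ·S = 301.5914.
(1,0): S=110.6000. Δ = (V_up−V_dn)/(S_up−S_dn) = (216.9876−297.7256)/(158.1580−77.4200) = -1.0000. V = [p*·216.9876 + (1−p*)·297.7256]/1.15 = 215.6135. B = V − Δ·S = 326.2135.
(1,1): S=225.9400. Δ = (V_up−V_dn)/(S_up−S_dn) = (99.3362−216.9876)/(323.0942−158.1580) = -0.7133. V = [p*·99.3362 + (1−p*)·216.9876]/1.15 = 125.6198. B = V − Δ·S = 286.7860.
(0,0): S=158.0000. Δ = (V_up−V_dn)/(S_up−S_dn) = (125.6198−215.6135)/(225.9400−110.6000) = -0.7802. V = [p*·125.6198 + (1−p*)·215.6135]/1.15 = 139.2504. B = V − Δ·S = 262.5295.
Each (Δ,B) replicates both successor values, so the strategy is self-financing and V0 is arbitrage-free.

(0,0): Delta=-0.7802 Bond=262.5295
(1,0): Delta=-1.0000 Bond=326.2135
(1,1): Delta=-0.7133 Bond=286.7860
(2,0): Delta=-1.0000 Bond=375.1456
(2,1): Delta=-1.0000 Bond=375.1456
(2,2): Delta=-0.6260 Bond=301.5914
(3,0): Delta=-1.0000 Bond=431.4174
(3,1): Delta=-1.0000 Bond=431.4174
(3,2): Delta=-1.0000 Bond=431.4174
(3,3): Delta=-0.5121 Bond=294.1979
V0=139.2504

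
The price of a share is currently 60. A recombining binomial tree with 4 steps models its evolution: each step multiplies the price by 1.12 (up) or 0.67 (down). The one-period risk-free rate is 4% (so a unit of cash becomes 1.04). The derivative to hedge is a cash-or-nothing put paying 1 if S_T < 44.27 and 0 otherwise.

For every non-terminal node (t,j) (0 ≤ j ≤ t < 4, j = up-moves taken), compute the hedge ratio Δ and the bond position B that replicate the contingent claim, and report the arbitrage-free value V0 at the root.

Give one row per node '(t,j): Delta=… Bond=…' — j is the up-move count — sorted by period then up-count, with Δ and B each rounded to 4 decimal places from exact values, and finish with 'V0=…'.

No-arbitrage ⇒ martingale measure with p* = (R−d)/(u−d) = 0.8222.
Payoff layer (t=4): V(4,0)=1.0000, V(4,1)=1.0000, V(4,2)=1.0000, V(4,3)=0.0000, V(4,4)=0.0000
(3,0): S=18.0458. Δ = (V_up−V_dn)/(S_up−S_dn) = (1.0000−1.0000)/(20.2113−12.0907) = 0.0000. V = [p*·1.0000 + (1−p*)·1.0000]/1.04 = 0.9615. B = V − Δ·S = 0.9615.
(3,1): S=30.1661. Δ = (V_up−V_dn)/(S_up−S_dn) = (1.0000−1.0000)/(33.7860−20.2113) = 0.0000. V = [p*·1.0000 + (1−p*)·1.0000]/1.04 = 0.9615. B = V − Δ·S = 0.9615.
(3,2): S=50.4269. Δ = (V_up−V_dn)/(S_up−S_dn) = (0.0000−1.0000)/(56.4781−33.7860) = -0.0441. V = [p*·0.0000 + (1−p*)·1.0000]/1.04 = 0.1709. B = V − Δ·S = 2.3932.
(3,3): S=84.2957. Δ = (V_up−V_dn)/(S_up−S_dn) = (0.0000−0.0000)/(94.4112−56.4781) = 0.0000. V = [p*·0.0000 + (1−p*)·0.0000]/1.04 = 0.0000. B = V − Δ·S = 0.0000.
(2,0): S=26.9340. Δ = (V_up−V_dn)/(S_up−S_dn) = (0.9615−0.9615)/(30.1661−18.0458) = 0.0000. V = [p*·0.9615 + (1−p*)·0.9615]/1.04 = 0.9246. B = V − Δ·S = 0.9246.
(2,1): S=45.0240. Δ = (V_up−V_dn)/(S_up−S_dn) = (0.1709−0.9615)/(50.4269−30.1661) = -0.0390. V = [p*·0.1709 + (1−p*)·0.9615]/1.04 = 0.2995. B = V − Δ·S = 2.0564.
(2,2): S=75.2640. Δ = (V_up−V_dn)/(S_up−S_dn) = (0.0000−0.1709)/(84.2957−50.4269) = -0.0050. V = [p*·0.0000 + (1−p*)·0.1709]/1.04 = 0.0292. B = V − Δ·S = 0.4091.
(1,0): S=40.2000. Δ = (V_up−V_dn)/(S_up−S_dn) = (0.2995−0.9246)/(45.0240−26.9340) = -0.0346. V = [p*·0.2995 + (1−p*)·0.9246]/1.04 = 0.3948. B = V − Δ·S = 1.7838.
(1,1): S=67.2000. Δ = (V_up−V_dn)/(S_up−S_dn) = (0.0292−0.2995)/(75.2640−45.0240) = -0.0089. V = [p*·0.0292 + (1−p*)·0.2995]/1.04 = 0.0743. B = V − Δ·S = 0.6749.
(0,0): S=60.0000. Δ = (V_up−V_dn)/(S_up−S_dn) = (0.0743−0.3948)/(67.2000−40.2000) = -0.0119. V = [p*·0.0743 + (1−p*)·0.3948]/1.04 = 0.1262. B = V − Δ·S = 0.8385.
Self-financing check: at every node Δ·S+B equals the discounted successor values.

(0,0): Delta=-0.0119 Bond=0.8385
(1,0): Delta=-0.0346 Bond=1.7838
(1,1): Delta=-0.0089 Bond=0.6749
(2,0): Delta=0.0000 Bond=0.9246
(2,1): Delta=-0.0390 Bond=2.0564
(2,2): Delta=-0.0050 Bond=0.4091
(3,0): Delta=0.0000 Bond=0.9615
(3,1): Delta=0.0000 Bond=0.9615
(3,2): Delta=-0.0441 Bond=2.3932
(3,3): Delta=0.0000 Bond=0.0000
V0=0.1262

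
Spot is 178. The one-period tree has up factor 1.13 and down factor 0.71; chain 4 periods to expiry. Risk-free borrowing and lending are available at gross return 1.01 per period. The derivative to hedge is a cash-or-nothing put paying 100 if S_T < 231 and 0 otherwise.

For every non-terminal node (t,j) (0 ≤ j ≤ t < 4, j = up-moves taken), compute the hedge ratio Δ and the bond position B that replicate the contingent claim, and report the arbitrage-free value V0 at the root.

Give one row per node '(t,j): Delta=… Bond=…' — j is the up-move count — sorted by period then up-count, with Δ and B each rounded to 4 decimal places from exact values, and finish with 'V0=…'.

(0,0): Delta=-0.4731 Bond=155.3005
(1,0): Delta=0.0000 Bond=97.0590
(1,1): Delta=-0.5920 Bond=180.7712
(2,0): Delta=0.0000 Bond=98.0296
(2,1): Delta=0.0000 Bond=98.0296
(2,2): Delta=-0.7408 Bond=216.3987
(3,0): Delta=0.0000 Bond=99.0099
(3,1): Delta=0.0000 Bond=99.0099
(3,2): Delta=0.0000 Bond=99.0099
(3,3): Delta=-0.9270 Bond=266.3838
V0=71.0829

No-arbitrage ⇒ martingale measure with p* = (R−d)/(u−d) = 0.7143.
At expiry t=4: V(4,0)=100.0000, V(4,1)=100.0000, V(4,2)=100.0000, V(4,3)=100.0000, V(4,4)=0.0000
  t=3,j=0: stock 63.7082 → up 71.9902 (V=100.0000), down 45.2328 (V=100.0000). Price 99.0099; hedge Δ=0.0000, bond B=99.0099.
  t=3,j=1: stock 101.3947 → up 114.5760 (V=100.0000), down 71.9902 (V=100.0000). Price 99.0099; hedge Δ=0.0000, bond B=99.0099.
  t=3,j=2: stock 161.3746 → up 182.3533 (V=100.0000), down 114.5760 (V=100.0000). Price 99.0099; hedge Δ=0.0000, bond B=99.0099.
  t=3,j=3: stock 256.8357 → up 290.2243 (V=0.0000), down 182.3533 (V=100.0000). Price 28.2885; hedge Δ=-0.9270, bond B=266.3838.
  t=2,j=0: stock 89.7298 → up 101.3947 (V=99.0099), down 63.7082 (V=99.0099). Price 98.0296; hedge Δ=0.0000, bond B=98.0296.
  t=2,j=1: stock 142.8094 → up 161.3746 (V=99.0099), down 101.3947 (V=99.0099). Price 98.0296; hedge Δ=0.0000, bond B=98.0296.
  t=2,j=2: stock 227.2882 → up 256.8357 (V=28.2885), down 161.3746 (V=99.0099). Price 48.0145; hedge Δ=-0.7408, bond B=216.3987.
  t=1,j=0: stock 126.3800 → up 142.8094 (V=98.0296), down 89.7298 (V=98.0296). Price 97.0590; hedge Δ=0.0000, bond B=97.0590.
  t=1,j=1: stock 201.1400 → up 227.2882 (V=48.0145), down 142.8094 (V=98.0296). Price 61.6877; hedge Δ=-0.5920, bond B=180.7712.
  t=0,j=0: stock 178.0000 → up 201.1400 (V=61.6877), down 126.3800 (V=97.0590). Price 71.0829; hedge Δ=-0.4731, bond B=155.3005.
Each (Δ,B) replicates both successor values, so the strategy is self-financing and V0 is arbitrage-free.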